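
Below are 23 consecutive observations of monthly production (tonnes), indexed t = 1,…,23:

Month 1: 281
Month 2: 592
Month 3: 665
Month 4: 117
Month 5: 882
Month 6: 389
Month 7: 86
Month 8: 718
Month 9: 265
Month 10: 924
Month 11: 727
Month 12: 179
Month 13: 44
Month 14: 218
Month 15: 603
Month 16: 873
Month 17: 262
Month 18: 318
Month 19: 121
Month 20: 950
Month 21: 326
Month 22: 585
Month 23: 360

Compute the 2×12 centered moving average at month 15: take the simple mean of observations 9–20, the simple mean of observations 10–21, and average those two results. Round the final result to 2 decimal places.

Sum over 9–20: 265 + 924 + 727 + 179 + 44 + 218 + 603 + 873 + 262 + 318 + 121 + 950 = 5484
Sum over 10–21: 924 + 727 + 179 + 44 + 218 + 603 + 873 + 262 + 318 + 121 + 950 + 326 = 5545
CMA at t=15 = (5484 + 5545) / (2·12) = 11029 / 24 = 459.54

459.54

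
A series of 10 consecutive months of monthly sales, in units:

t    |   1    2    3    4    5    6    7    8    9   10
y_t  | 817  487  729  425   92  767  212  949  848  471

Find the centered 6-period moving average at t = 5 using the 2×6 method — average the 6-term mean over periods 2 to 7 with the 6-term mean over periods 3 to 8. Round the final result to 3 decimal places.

Sum over 2–7: 487 + 729 + 425 + 92 + 767 + 212 = 2712
Sum over 3–8: 729 + 425 + 92 + 767 + 212 + 949 = 3174
CMA at t=5 = (2712 + 3174) / (2·6) = 5886 / 12 = 490.500

490.500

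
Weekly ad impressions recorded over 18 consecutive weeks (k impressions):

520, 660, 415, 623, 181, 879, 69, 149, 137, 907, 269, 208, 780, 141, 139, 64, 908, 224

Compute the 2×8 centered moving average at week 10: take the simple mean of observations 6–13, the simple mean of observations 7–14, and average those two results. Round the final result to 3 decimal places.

378.625

Sum over 6–13: 879 + 69 + 149 + 137 + 907 + 269 + 208 + 780 = 3398
Sum over 7–14: 69 + 149 + 137 + 907 + 269 + 208 + 780 + 141 = 2660
CMA at t=10 = (3398 + 2660) / (2·8) = 6058 / 16 = 378.625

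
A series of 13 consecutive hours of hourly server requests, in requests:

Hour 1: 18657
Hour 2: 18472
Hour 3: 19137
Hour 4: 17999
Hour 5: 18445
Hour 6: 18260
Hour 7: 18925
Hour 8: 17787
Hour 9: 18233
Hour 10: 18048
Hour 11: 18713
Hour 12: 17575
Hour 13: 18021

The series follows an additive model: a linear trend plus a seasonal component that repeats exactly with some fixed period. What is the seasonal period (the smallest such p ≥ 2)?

4

First differences y_{t+1} − y_t: -185, 665, -1138, 446, -185, 665, -1138, 446, -185, 665, …
The difference pattern repeats every 4 terms and not for any smaller step, so p = 4.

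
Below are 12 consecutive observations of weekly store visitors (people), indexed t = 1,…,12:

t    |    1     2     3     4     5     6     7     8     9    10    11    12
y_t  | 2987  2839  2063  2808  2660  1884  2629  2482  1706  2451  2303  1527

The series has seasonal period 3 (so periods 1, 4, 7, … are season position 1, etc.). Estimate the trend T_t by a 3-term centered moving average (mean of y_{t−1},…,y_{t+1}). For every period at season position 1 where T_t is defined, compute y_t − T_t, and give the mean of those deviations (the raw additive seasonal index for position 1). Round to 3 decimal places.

297.556

Season position 1 occurs at t = 4, 7, 10 (where T_t is defined).
t=4: T_4 = 2510.33333; y_4 − T_4 = 2808 − 2510.33333 = 297.66667
t=7: T_7 = 2331.66667; y_7 − T_7 = 2629 − 2331.66667 = 297.33333
t=10: T_10 = 2153.33333; y_10 − T_10 = 2451 − 2153.33333 = 297.66667
Mean deviation: (297.66667 + 297.33333 + 297.66667) / 3 = 297.556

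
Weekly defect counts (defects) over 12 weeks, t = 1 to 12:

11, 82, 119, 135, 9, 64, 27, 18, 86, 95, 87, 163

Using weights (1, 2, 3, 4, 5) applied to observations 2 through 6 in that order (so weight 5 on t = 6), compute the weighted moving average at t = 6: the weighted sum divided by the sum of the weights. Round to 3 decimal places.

72.067

Weighted sum: 1·82 + 2·119 + 3·135 + 4·9 + 5·64 = 82 + 238 + 405 + 36 + 320 = 1081
Weight total: 1 + 2 + 3 + 4 + 5 = 15
WMA = 1081 / 15 = 72.067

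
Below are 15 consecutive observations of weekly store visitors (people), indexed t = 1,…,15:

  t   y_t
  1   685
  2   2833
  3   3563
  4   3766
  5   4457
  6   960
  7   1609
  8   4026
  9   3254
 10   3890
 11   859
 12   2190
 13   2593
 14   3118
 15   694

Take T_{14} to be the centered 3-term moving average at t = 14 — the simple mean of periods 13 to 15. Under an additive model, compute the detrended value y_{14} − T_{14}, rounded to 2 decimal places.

983.00

Trend T_14 = (2593 + 3118 + 694) / 3 = 6405/3 = 2135.0000
Detrended value: 3118 − 2135.0000 = 983.00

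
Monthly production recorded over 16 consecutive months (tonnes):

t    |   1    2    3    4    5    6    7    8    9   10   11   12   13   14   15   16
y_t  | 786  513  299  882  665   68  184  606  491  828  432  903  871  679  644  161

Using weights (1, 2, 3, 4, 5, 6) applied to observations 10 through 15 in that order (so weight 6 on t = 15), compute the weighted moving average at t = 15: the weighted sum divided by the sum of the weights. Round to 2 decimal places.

Weighted sum: 1·828 + 2·432 + 3·903 + 4·871 + 5·679 + 6·644 = 828 + 864 + 2709 + 3484 + 3395 + 3864 = 15144
Weight total: 1 + 2 + 3 + 4 + 5 + 6 = 21
WMA = 15144 / 21 = 721.14

721.14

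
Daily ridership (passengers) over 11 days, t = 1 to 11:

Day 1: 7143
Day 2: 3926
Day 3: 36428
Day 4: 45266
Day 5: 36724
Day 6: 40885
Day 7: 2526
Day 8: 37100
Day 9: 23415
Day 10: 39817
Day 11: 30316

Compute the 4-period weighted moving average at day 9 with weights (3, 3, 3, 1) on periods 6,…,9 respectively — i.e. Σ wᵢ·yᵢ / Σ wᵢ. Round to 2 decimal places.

Weighted sum: 3·40885 + 3·2526 + 3·37100 + 1·23415 = 122655 + 7578 + 111300 + 23415 = 264948
Weight total: 3 + 3 + 3 + 1 = 10
WMA = 264948 / 10 = 26494.80

26494.80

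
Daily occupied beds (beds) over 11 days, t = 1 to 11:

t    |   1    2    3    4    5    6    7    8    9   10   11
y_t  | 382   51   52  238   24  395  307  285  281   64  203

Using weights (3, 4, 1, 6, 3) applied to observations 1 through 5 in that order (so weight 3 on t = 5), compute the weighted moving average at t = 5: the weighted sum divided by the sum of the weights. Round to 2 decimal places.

Weighted sum: 3·382 + 4·51 + 1·52 + 6·238 + 3·24 = 1146 + 204 + 52 + 1428 + 72 = 2902
Weight total: 3 + 4 + 1 + 6 + 3 = 17
WMA = 2902 / 17 = 170.71

170.71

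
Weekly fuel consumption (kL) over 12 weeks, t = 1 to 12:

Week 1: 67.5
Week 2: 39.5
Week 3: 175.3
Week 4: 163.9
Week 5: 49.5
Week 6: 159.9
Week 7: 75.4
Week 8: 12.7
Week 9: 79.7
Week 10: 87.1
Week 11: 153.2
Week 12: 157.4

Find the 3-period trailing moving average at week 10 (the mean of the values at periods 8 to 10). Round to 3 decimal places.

Sum of periods 8–10: 12.7 + 79.7 + 87.1 = 179.5
Divide by 3: 179.5 / 3 = 59.833

59.833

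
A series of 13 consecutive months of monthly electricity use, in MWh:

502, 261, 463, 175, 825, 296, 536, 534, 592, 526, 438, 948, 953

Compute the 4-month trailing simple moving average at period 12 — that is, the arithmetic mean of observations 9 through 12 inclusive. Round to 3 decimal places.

Sum of periods 9–12: 592 + 526 + 438 + 948 = 2504
Divide by 4: 2504 / 4 = 626.000

626.000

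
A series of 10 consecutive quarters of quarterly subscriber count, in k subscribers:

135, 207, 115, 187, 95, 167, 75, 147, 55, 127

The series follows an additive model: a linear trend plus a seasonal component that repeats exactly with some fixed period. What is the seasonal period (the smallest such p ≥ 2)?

First differences y_{t+1} − y_t: 72, -92, 72, -92, 72, -92, …
The difference pattern repeats every 2 terms and not for any smaller step, so p = 2.

2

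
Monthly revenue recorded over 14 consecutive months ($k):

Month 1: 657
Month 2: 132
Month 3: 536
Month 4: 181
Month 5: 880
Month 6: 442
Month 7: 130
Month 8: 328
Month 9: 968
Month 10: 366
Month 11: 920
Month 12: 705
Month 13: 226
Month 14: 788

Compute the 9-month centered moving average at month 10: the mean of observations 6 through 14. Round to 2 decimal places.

541.44

Sum of periods 6–14: 442 + 130 + 328 + 968 + 366 + 920 + 705 + 226 + 788 = 4873
Divide by 9: 4873 / 9 = 541.44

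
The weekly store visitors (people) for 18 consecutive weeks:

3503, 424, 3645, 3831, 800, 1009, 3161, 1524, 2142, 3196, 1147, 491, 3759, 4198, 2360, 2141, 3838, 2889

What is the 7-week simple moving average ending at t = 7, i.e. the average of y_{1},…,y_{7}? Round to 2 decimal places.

2339.00

Sum of periods 1–7: 3503 + 424 + 3645 + 3831 + 800 + 1009 + 3161 = 16373
Divide by 7: 16373 / 7 = 2339.00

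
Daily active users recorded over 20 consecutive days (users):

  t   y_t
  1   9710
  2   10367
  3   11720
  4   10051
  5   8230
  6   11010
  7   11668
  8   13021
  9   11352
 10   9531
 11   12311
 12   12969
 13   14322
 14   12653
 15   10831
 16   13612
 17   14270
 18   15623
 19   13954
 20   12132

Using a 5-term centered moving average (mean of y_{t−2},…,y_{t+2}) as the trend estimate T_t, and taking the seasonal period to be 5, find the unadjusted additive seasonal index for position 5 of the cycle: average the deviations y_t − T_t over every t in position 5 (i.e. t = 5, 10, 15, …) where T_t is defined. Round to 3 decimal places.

-2306.067

Season position 5 occurs at t = 5, 10, 15 (where T_t is defined).
t=5: T_5 = 10535.80000; y_5 − T_5 = 8230 − 10535.80000 = -2305.80000
t=10: T_10 = 11836.80000; y_10 − T_10 = 9531 − 11836.80000 = -2305.80000
t=15: T_15 = 13137.60000; y_15 − T_15 = 10831 − 13137.60000 = -2306.60000
Mean deviation: (-2305.80000 + -2305.80000 + -2306.60000) / 3 = -2306.067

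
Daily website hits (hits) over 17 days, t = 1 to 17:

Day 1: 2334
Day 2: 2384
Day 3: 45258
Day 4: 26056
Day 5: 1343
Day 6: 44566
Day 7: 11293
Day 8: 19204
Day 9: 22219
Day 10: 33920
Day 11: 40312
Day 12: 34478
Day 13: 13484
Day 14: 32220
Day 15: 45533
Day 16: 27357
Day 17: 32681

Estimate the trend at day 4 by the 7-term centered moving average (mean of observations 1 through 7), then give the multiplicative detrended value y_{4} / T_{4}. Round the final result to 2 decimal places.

1.37

Trend T_4 = (2334 + 2384 + 45258 + 26056 + 1343 + 44566 + 11293) / 7 = 133234/7 = 19033.4286
Ratio to trend: 26056 / 19033.4286 = 1.37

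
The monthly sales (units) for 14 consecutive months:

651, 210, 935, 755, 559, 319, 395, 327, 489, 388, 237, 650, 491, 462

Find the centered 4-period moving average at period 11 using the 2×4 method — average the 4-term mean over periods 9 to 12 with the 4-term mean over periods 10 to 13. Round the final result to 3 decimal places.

Sum over 9–12: 489 + 388 + 237 + 650 = 1764
Sum over 10–13: 388 + 237 + 650 + 491 = 1766
CMA at t=11 = (1764 + 1766) / (2·4) = 3530 / 8 = 441.250

441.250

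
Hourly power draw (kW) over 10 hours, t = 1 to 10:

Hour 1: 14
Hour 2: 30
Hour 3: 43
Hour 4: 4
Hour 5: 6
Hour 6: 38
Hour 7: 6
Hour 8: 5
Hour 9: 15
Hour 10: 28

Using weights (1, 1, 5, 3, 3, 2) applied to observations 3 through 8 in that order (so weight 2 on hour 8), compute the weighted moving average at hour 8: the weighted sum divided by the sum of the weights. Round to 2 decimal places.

Weighted sum: 1·43 + 1·4 + 5·6 + 3·38 + 3·6 + 2·5 = 43 + 4 + 30 + 114 + 18 + 10 = 219
Weight total: 1 + 1 + 5 + 3 + 3 + 2 = 15
WMA = 219 / 15 = 14.60

14.60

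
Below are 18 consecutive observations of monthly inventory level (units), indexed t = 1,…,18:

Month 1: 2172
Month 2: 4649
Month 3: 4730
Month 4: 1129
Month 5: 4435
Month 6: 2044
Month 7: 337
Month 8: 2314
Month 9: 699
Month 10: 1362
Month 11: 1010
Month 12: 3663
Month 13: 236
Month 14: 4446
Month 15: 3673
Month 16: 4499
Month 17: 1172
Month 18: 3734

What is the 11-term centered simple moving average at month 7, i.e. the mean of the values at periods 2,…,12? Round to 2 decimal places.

Sum of periods 2–12: 4649 + 4730 + 1129 + 4435 + 2044 + 337 + 2314 + 699 + 1362 + 1010 + 3663 = 26372
Divide by 11: 26372 / 11 = 2397.45

2397.45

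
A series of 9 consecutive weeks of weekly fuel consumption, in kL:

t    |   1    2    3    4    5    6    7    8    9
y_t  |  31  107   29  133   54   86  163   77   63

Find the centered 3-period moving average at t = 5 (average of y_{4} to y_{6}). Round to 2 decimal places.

Sum of periods 4–6: 133 + 54 + 86 = 273
Divide by 3: 273 / 3 = 91.00

91.00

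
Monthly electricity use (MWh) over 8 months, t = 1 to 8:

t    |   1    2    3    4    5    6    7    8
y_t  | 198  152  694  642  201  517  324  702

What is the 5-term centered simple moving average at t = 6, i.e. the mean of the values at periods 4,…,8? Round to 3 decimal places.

477.200

Sum of periods 4–8: 642 + 201 + 517 + 324 + 702 = 2386
Divide by 5: 2386 / 5 = 477.200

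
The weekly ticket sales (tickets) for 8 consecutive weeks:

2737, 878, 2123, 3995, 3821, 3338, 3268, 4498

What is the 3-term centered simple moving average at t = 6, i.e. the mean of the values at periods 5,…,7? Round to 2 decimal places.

Sum of periods 5–7: 3821 + 3338 + 3268 = 10427
Divide by 3: 10427 / 3 = 3475.67

3475.67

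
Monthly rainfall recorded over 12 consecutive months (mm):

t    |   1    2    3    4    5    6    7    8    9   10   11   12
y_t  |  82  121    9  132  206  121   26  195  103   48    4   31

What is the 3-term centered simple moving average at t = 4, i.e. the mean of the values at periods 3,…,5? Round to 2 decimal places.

Sum of periods 3–5: 9 + 132 + 206 = 347
Divide by 3: 347 / 3 = 115.67

115.67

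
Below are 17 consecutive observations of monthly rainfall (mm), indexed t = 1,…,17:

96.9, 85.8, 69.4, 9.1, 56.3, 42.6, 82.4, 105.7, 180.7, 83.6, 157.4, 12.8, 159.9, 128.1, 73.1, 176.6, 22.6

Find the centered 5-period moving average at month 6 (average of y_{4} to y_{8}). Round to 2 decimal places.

Sum of periods 4–8: 9.1 + 56.3 + 42.6 + 82.4 + 105.7 = 296.1
Divide by 5: 296.1 / 5 = 59.22

59.22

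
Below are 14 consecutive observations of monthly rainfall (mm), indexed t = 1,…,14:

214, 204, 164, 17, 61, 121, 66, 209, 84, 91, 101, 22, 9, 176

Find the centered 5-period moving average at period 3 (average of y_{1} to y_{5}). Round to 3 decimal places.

Sum of periods 1–5: 214 + 204 + 164 + 17 + 61 = 660
Divide by 5: 660 / 5 = 132.000

132.000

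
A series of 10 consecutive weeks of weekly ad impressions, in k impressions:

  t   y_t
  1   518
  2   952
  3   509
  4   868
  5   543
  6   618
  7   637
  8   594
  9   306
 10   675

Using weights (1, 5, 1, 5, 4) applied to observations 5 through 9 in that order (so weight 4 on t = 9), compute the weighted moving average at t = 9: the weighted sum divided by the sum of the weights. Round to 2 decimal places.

Weighted sum: 1·543 + 5·618 + 1·637 + 5·594 + 4·306 = 543 + 3090 + 637 + 2970 + 1224 = 8464
Weight total: 1 + 5 + 1 + 5 + 4 = 16
WMA = 8464 / 16 = 529.00

529.00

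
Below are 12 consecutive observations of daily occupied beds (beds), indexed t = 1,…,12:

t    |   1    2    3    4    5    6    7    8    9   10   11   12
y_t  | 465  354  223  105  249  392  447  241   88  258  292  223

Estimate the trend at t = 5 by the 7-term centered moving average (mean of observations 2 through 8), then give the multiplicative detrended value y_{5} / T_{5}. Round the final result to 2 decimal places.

0.87

Trend T_5 = (354 + 223 + 105 + 249 + 392 + 447 + 241) / 7 = 2011/7 = 287.2857
Ratio to trend: 249 / 287.2857 = 0.87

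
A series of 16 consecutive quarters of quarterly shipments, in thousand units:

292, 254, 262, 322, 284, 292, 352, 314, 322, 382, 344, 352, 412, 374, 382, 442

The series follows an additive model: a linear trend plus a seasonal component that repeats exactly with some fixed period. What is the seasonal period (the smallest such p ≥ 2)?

First differences y_{t+1} − y_t: -38, 8, 60, -38, 8, 60, -38, 8, …
The difference pattern repeats every 3 terms and not for any smaller step, so p = 3.

3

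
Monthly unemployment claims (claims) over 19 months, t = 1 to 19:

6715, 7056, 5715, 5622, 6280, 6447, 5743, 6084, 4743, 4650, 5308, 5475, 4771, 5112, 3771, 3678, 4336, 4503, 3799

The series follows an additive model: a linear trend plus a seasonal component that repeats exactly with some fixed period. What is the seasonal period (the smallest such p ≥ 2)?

6

First differences y_{t+1} − y_t: 341, -1341, -93, 658, 167, -704, 341, -1341, -93, 658, 167, -704, 341, -1341, …
The difference pattern repeats every 6 terms and not for any smaller step, so p = 6.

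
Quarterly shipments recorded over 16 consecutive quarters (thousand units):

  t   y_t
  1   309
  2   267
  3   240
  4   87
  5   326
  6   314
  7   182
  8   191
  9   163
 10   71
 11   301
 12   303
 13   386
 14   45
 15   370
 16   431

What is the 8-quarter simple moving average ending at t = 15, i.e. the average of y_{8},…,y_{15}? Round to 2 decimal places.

228.75

Sum of periods 8–15: 191 + 163 + 71 + 301 + 303 + 386 + 45 + 370 = 1830
Divide by 8: 1830 / 8 = 228.75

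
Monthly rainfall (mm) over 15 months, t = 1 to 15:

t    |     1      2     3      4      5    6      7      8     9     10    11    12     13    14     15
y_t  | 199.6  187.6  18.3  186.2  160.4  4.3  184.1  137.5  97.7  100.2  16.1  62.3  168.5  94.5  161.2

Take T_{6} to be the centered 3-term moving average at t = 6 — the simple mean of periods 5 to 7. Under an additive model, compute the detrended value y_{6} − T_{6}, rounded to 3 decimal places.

-111.967

Trend T_6 = (160.4 + 4.3 + 184.1) / 3 = 348.8/3 = 116.26667
Detrended value: 4.3 − 116.26667 = -111.967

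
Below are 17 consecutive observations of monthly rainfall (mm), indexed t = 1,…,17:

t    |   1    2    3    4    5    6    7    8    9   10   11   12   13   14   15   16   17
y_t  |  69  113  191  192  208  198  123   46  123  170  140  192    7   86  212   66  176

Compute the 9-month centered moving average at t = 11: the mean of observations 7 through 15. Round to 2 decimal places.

Sum of periods 7–15: 123 + 46 + 123 + 170 + 140 + 192 + 7 + 86 + 212 = 1099
Divide by 9: 1099 / 9 = 122.11

122.11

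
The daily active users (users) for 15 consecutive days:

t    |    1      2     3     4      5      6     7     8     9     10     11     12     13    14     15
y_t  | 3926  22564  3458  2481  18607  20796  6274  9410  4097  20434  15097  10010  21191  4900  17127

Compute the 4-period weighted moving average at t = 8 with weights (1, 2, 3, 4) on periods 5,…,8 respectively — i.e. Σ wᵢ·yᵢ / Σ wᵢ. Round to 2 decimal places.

Weighted sum: 1·18607 + 2·20796 + 3·6274 + 4·9410 = 18607 + 41592 + 18822 + 37640 = 116661
Weight total: 1 + 2 + 3 + 4 = 10
WMA = 116661 / 10 = 11666.10

11666.10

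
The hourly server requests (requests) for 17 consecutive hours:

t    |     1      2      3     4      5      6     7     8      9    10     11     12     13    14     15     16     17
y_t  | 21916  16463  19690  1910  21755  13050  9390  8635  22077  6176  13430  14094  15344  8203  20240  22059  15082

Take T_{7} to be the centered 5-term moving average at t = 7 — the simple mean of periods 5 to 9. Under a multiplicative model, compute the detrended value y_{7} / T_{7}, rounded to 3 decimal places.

Trend T_7 = (21755 + 13050 + 9390 + 8635 + 22077) / 5 = 74907/5 = 14981.40000
Ratio to trend: 9390 / 14981.40000 = 0.627

0.627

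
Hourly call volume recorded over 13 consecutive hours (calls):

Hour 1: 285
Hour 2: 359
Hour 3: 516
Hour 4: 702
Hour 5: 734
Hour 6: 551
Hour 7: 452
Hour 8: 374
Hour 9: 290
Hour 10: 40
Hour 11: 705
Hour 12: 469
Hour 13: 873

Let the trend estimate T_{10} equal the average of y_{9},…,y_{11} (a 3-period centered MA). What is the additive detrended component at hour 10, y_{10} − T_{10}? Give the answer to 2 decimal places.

Trend T_10 = (290 + 40 + 705) / 3 = 1035/3 = 345.0000
Detrended value: 40 − 345.0000 = -305.00

-305.00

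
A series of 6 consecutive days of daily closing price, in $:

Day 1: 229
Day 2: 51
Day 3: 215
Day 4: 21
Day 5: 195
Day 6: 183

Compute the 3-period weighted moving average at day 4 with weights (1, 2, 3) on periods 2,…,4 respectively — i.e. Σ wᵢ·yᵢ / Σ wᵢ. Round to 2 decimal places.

Weighted sum: 1·51 + 2·215 + 3·21 = 51 + 430 + 63 = 544
Weight total: 1 + 2 + 3 = 6
WMA = 544 / 6 = 90.67

90.67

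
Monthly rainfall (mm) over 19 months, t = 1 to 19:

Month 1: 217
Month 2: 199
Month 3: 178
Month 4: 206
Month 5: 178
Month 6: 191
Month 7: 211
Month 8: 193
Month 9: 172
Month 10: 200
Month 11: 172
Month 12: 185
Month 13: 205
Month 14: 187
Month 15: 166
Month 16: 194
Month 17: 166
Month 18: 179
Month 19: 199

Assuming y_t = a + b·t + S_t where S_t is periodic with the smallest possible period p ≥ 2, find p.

6

First differences y_{t+1} − y_t: -18, -21, 28, -28, 13, 20, -18, -21, 28, -28, 13, 20, -18, -21, …
The difference pattern repeats every 6 terms and not for any smaller step, so p = 6.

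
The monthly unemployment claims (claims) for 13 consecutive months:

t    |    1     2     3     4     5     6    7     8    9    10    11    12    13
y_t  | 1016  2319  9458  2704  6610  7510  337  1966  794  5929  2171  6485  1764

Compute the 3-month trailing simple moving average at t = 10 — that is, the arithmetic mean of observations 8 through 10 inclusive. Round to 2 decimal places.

2896.33

Sum of periods 8–10: 1966 + 794 + 5929 = 8689
Divide by 3: 8689 / 3 = 2896.33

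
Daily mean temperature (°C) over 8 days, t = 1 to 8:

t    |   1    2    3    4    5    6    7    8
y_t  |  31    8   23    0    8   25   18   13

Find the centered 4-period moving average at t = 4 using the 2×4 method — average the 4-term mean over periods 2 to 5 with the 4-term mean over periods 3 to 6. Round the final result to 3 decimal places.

Sum over 2–5: 8 + 23 + 0 + 8 = 39
Sum over 3–6: 23 + 0 + 8 + 25 = 56
CMA at t=4 = (39 + 56) / (2·4) = 95 / 8 = 11.875

11.875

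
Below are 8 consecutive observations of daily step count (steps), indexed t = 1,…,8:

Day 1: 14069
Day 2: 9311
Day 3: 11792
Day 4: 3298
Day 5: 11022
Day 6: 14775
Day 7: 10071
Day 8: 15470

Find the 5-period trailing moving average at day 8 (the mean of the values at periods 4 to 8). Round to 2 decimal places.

10927.20

Sum of periods 4–8: 3298 + 11022 + 14775 + 10071 + 15470 = 54636
Divide by 5: 54636 / 5 = 10927.20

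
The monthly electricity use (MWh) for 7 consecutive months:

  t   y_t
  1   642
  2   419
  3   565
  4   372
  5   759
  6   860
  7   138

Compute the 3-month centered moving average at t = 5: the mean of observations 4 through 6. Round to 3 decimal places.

663.667

Sum of periods 4–6: 372 + 759 + 860 = 1991
Divide by 3: 1991 / 3 = 663.667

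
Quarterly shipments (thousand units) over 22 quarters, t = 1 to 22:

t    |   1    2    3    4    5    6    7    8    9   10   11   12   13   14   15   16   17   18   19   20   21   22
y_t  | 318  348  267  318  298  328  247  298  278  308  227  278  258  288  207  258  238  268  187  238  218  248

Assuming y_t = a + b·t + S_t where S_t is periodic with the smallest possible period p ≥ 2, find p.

4

First differences y_{t+1} − y_t: 30, -81, 51, -20, 30, -81, 51, -20, 30, -81, …
The difference pattern repeats every 4 terms and not for any smaller step, so p = 4.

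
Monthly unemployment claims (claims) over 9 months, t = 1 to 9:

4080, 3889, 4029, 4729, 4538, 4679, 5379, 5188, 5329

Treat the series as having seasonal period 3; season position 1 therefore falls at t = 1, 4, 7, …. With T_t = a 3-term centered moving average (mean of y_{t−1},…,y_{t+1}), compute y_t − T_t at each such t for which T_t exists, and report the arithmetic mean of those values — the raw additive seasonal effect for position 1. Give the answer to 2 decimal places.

Season position 1 occurs at t = 4, 7 (where T_t is defined).
t=4: T_4 = 4432.0000; y_4 − T_4 = 4729 − 4432.0000 = 297.0000
t=7: T_7 = 5082.0000; y_7 − T_7 = 5379 − 5082.0000 = 297.0000
Mean deviation: (297.0000 + 297.0000) / 2 = 297.00

297.00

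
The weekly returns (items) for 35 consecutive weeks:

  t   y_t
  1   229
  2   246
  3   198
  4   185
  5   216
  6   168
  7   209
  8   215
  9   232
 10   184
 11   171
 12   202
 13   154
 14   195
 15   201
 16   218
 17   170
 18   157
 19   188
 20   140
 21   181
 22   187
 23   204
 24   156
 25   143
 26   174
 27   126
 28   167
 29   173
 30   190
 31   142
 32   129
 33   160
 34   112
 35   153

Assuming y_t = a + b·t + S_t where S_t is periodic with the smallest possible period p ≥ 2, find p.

First differences y_{t+1} − y_t: 17, -48, -13, 31, -48, 41, 6, 17, -48, -13, 31, -48, 41, 6, 17, -48, …
The difference pattern repeats every 7 terms and not for any smaller step, so p = 7.

7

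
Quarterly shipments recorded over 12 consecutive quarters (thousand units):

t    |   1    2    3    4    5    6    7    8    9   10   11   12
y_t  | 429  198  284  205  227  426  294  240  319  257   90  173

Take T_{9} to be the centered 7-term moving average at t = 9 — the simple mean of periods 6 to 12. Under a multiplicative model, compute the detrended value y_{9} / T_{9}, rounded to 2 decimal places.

Trend T_9 = (426 + 294 + 240 + 319 + 257 + 90 + 173) / 7 = 1799/7 = 257.0000
Ratio to trend: 319 / 257.0000 = 1.24

1.24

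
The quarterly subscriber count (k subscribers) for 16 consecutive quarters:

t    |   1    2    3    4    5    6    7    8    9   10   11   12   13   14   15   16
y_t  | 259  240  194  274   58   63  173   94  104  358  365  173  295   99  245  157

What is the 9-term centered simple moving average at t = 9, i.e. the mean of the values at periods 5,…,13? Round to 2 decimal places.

Sum of periods 5–13: 58 + 63 + 173 + 94 + 104 + 358 + 365 + 173 + 295 = 1683
Divide by 9: 1683 / 9 = 187.00

187.00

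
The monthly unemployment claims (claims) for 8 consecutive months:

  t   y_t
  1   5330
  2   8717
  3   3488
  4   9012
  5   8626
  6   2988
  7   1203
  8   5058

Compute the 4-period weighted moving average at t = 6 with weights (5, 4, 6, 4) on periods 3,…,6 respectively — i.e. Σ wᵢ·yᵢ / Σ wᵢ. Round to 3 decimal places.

6168.211

Weighted sum: 5·3488 + 4·9012 + 6·8626 + 4·2988 = 17440 + 36048 + 51756 + 11952 = 117196
Weight total: 5 + 4 + 6 + 4 = 19
WMA = 117196 / 19 = 6168.211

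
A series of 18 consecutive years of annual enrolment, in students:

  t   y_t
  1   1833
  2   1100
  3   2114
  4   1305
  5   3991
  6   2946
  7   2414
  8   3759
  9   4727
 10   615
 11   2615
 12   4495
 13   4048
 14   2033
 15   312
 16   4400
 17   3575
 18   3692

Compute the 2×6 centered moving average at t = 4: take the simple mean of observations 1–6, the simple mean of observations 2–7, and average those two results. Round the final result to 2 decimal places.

2263.25

Sum over 1–6: 1833 + 1100 + 2114 + 1305 + 3991 + 2946 = 13289
Sum over 2–7: 1100 + 2114 + 1305 + 3991 + 2946 + 2414 = 13870
CMA at t=4 = (13289 + 13870) / (2·6) = 27159 / 12 = 2263.25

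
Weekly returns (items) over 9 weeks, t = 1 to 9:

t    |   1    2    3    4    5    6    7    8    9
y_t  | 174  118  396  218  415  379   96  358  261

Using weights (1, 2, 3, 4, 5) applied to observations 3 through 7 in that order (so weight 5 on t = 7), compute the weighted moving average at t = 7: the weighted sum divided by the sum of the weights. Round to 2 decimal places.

271.53

Weighted sum: 1·396 + 2·218 + 3·415 + 4·379 + 5·96 = 396 + 436 + 1245 + 1516 + 480 = 4073
Weight total: 1 + 2 + 3 + 4 + 5 = 15
WMA = 4073 / 15 = 271.53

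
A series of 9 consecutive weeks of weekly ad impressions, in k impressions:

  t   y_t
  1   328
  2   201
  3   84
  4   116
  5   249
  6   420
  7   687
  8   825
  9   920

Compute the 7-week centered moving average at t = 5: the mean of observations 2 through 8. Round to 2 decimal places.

Sum of periods 2–8: 201 + 84 + 116 + 249 + 420 + 687 + 825 = 2582
Divide by 7: 2582 / 7 = 368.86

368.86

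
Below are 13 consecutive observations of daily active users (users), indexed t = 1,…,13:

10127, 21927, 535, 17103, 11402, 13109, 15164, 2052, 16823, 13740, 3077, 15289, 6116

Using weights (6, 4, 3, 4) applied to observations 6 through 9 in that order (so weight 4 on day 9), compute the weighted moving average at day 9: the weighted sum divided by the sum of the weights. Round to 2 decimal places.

Weighted sum: 6·13109 + 4·15164 + 3·2052 + 4·16823 = 78654 + 60656 + 6156 + 67292 = 212758
Weight total: 6 + 4 + 3 + 4 = 17
WMA = 212758 / 17 = 12515.18

12515.18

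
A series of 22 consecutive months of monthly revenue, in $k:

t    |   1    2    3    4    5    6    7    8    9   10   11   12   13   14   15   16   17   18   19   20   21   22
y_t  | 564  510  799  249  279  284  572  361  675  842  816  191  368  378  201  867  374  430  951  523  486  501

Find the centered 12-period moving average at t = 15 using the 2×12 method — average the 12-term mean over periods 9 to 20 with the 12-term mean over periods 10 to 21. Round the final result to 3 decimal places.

Sum over 9–20: 675 + 842 + 816 + 191 + 368 + 378 + 201 + 867 + 374 + 430 + 951 + 523 = 6616
Sum over 10–21: 842 + 816 + 191 + 368 + 378 + 201 + 867 + 374 + 430 + 951 + 523 + 486 = 6427
CMA at t=15 = (6616 + 6427) / (2·12) = 13043 / 24 = 543.458

543.458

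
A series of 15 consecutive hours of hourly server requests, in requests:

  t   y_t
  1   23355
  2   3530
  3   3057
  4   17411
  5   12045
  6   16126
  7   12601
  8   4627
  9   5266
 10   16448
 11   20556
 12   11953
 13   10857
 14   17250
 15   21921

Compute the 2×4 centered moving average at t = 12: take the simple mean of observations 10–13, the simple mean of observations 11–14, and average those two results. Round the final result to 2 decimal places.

Sum over 10–13: 16448 + 20556 + 11953 + 10857 = 59814
Sum over 11–14: 20556 + 11953 + 10857 + 17250 = 60616
CMA at t=12 = (59814 + 60616) / (2·4) = 120430 / 8 = 15053.75

15053.75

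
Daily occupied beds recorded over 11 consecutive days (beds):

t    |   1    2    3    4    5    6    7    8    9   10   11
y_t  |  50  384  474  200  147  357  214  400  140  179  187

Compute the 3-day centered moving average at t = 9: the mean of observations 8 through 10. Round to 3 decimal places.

Sum of periods 8–10: 400 + 140 + 179 = 719
Divide by 3: 719 / 3 = 239.667

239.667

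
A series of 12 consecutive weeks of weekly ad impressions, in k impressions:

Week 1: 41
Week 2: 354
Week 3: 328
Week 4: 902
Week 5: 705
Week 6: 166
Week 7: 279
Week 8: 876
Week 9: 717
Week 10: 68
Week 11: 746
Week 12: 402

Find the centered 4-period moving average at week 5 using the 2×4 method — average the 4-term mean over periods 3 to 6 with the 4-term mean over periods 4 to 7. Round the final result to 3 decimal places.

Sum over 3–6: 328 + 902 + 705 + 166 = 2101
Sum over 4–7: 902 + 705 + 166 + 279 = 2052
CMA at t=5 = (2101 + 2052) / (2·4) = 4153 / 8 = 519.125

519.125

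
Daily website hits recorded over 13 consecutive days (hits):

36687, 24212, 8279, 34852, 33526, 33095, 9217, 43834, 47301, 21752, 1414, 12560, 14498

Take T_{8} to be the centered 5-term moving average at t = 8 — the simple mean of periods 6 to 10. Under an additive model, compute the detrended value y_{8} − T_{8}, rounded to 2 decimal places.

12794.20

Trend T_8 = (33095 + 9217 + 43834 + 47301 + 21752) / 5 = 155199/5 = 31039.8000
Detrended value: 43834 − 31039.8000 = 12794.20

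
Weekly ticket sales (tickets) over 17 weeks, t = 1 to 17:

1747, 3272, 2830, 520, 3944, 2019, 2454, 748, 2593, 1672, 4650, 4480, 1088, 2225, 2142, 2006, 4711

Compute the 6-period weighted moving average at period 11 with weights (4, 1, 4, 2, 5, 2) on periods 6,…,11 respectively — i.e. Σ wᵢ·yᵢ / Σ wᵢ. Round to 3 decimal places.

2020.444

Weighted sum: 4·2019 + 1·2454 + 4·748 + 2·2593 + 5·1672 + 2·4650 = 8076 + 2454 + 2992 + 5186 + 8360 + 9300 = 36368
Weight total: 4 + 1 + 4 + 2 + 5 + 2 = 18
WMA = 36368 / 18 = 2020.444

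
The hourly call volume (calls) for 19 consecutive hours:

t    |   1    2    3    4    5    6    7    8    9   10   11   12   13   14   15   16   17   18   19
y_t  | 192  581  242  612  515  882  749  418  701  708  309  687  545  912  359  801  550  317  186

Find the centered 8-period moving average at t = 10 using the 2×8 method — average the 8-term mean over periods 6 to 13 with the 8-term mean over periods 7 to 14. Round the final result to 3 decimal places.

626.750

Sum over 6–13: 882 + 749 + 418 + 701 + 708 + 309 + 687 + 545 = 4999
Sum over 7–14: 749 + 418 + 701 + 708 + 309 + 687 + 545 + 912 = 5029
CMA at t=10 = (4999 + 5029) / (2·8) = 10028 / 16 = 626.750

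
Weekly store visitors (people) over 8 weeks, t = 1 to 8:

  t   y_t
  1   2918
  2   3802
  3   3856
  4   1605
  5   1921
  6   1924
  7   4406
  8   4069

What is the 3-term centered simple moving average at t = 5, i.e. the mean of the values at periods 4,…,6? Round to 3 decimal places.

1816.667

Sum of periods 4–6: 1605 + 1921 + 1924 = 5450
Divide by 3: 5450 / 3 = 1816.667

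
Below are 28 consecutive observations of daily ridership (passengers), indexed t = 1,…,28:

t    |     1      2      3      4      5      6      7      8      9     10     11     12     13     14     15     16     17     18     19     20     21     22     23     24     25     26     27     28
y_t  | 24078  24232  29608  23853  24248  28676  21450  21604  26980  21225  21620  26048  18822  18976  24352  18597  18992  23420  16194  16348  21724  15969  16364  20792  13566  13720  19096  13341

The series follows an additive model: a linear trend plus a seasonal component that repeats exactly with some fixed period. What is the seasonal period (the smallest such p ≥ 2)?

6

First differences y_{t+1} − y_t: 154, 5376, -5755, 395, 4428, -7226, 154, 5376, -5755, 395, 4428, -7226, 154, 5376, …
The difference pattern repeats every 6 terms and not for any smaller step, so p = 6.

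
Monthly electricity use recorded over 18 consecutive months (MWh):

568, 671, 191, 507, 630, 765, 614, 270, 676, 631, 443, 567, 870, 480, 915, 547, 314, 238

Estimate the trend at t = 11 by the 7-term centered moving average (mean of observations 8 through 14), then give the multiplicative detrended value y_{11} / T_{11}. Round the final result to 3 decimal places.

Trend T_11 = (270 + 676 + 631 + 443 + 567 + 870 + 480) / 7 = 3937/7 = 562.42857
Ratio to trend: 443 / 562.42857 = 0.788

0.788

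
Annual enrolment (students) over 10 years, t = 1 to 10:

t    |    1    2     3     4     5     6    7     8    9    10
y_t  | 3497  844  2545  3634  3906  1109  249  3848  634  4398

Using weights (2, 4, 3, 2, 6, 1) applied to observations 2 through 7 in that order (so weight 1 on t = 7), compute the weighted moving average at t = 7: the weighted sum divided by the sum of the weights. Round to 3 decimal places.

Weighted sum: 2·844 + 4·2545 + 3·3634 + 2·3906 + 6·1109 + 1·249 = 1688 + 10180 + 10902 + 7812 + 6654 + 249 = 37485
Weight total: 2 + 4 + 3 + 2 + 6 + 1 = 18
WMA = 37485 / 18 = 2082.500

2082.500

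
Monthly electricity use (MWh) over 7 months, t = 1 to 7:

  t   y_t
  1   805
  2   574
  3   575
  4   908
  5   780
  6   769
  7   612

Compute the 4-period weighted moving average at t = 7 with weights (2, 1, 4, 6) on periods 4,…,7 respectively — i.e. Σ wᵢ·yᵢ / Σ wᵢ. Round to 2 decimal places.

Weighted sum: 2·908 + 1·780 + 4·769 + 6·612 = 1816 + 780 + 3076 + 3672 = 9344
Weight total: 2 + 1 + 4 + 6 = 13
WMA = 9344 / 13 = 718.77

718.77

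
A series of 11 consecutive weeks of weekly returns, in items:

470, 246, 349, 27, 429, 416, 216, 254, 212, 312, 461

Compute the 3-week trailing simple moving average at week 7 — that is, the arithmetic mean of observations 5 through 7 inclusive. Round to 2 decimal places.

Sum of periods 5–7: 429 + 416 + 216 = 1061
Divide by 3: 1061 / 3 = 353.67

353.67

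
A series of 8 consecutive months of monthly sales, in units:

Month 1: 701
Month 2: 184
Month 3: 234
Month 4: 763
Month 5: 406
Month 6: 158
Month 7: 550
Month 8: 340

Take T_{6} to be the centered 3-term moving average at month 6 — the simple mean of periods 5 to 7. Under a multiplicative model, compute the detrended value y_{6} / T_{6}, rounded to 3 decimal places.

0.425

Trend T_6 = (406 + 158 + 550) / 3 = 1114/3 = 371.33333
Ratio to trend: 158 / 371.33333 = 0.425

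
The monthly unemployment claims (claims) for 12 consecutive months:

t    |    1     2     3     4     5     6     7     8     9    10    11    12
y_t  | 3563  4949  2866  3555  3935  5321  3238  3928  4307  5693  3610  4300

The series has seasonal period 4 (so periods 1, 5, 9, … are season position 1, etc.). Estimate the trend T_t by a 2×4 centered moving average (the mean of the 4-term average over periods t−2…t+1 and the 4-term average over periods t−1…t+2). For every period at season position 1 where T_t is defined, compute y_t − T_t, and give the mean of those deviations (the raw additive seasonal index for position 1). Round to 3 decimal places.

Season position 1 occurs at t = 5, 9 (where T_t is defined).
t=5: T_5 = 3965.75000; y_5 − T_5 = 3935 − 3965.75000 = -30.75000
t=9: T_9 = 4338.00000; y_9 − T_9 = 4307 − 4338.00000 = -31.00000
Mean deviation: (-30.75000 + -31.00000) / 2 = -30.875

-30.875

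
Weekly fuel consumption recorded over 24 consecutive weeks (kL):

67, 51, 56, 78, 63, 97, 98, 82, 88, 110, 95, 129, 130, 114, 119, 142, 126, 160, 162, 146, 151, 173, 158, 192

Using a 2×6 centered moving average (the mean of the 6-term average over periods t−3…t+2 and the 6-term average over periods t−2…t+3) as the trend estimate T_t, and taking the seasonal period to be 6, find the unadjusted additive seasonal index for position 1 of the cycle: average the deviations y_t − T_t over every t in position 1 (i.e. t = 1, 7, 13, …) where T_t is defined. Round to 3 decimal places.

Season position 1 occurs at t = 7, 13, 19 (where T_t is defined).
t=7: T_7 = 87.00000; y_7 − T_7 = 98 − 87.00000 = 11.00000
t=13: T_13 = 118.83333; y_13 − T_13 = 130 − 118.83333 = 11.16667
t=19: T_19 = 150.41667; y_19 − T_19 = 162 − 150.41667 = 11.58333
Mean deviation: (11.00000 + 11.16667 + 11.58333) / 3 = 11.250

11.250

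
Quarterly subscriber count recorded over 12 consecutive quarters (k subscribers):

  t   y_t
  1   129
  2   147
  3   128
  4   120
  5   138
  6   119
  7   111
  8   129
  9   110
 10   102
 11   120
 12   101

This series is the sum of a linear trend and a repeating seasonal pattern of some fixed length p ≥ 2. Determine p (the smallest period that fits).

3

First differences y_{t+1} − y_t: 18, -19, -8, 18, -19, -8, 18, -19, …
The difference pattern repeats every 3 terms and not for any smaller step, so p = 3.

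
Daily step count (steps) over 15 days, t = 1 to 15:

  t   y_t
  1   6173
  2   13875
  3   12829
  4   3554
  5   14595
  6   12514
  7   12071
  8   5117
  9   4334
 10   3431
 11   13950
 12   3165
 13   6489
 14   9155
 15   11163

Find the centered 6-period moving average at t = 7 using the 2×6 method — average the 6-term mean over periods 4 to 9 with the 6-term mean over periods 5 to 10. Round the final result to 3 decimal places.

8687.250

Sum over 4–9: 3554 + 14595 + 12514 + 12071 + 5117 + 4334 = 52185
Sum over 5–10: 14595 + 12514 + 12071 + 5117 + 4334 + 3431 = 52062
CMA at t=7 = (52185 + 52062) / (2·6) = 104247 / 12 = 8687.250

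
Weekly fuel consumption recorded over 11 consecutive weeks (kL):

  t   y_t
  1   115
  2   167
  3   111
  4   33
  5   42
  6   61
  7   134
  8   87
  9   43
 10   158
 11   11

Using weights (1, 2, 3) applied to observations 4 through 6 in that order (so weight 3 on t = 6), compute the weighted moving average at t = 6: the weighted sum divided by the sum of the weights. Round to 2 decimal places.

Weighted sum: 1·33 + 2·42 + 3·61 = 33 + 84 + 183 = 300
Weight total: 1 + 2 + 3 = 6
WMA = 300 / 6 = 50.00

50.00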